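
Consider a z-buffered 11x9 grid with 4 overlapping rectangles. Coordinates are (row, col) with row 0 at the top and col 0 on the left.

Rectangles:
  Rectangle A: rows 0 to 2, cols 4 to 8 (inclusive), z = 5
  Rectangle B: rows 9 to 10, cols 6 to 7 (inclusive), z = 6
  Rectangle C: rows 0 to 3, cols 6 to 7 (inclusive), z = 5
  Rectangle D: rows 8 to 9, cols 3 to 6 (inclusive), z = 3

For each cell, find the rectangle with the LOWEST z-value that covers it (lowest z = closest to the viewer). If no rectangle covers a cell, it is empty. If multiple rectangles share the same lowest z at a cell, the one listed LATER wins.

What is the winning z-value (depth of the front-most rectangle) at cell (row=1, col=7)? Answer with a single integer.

Check cell (1,7):
  A: rows 0-2 cols 4-8 z=5 -> covers; best now A (z=5)
  B: rows 9-10 cols 6-7 -> outside (row miss)
  C: rows 0-3 cols 6-7 z=5 -> covers; best now C (z=5)
  D: rows 8-9 cols 3-6 -> outside (row miss)
Winner: C at z=5

Answer: 5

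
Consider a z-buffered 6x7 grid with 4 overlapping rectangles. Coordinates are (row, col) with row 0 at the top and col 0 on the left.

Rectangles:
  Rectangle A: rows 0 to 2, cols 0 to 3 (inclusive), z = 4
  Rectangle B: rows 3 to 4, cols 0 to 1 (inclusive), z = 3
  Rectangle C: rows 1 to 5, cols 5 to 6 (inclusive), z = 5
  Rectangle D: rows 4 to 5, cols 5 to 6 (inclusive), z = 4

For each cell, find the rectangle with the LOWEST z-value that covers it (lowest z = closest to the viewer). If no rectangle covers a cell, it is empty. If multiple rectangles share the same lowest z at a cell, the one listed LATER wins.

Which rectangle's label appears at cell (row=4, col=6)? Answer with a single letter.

Answer: D

Derivation:
Check cell (4,6):
  A: rows 0-2 cols 0-3 -> outside (row miss)
  B: rows 3-4 cols 0-1 -> outside (col miss)
  C: rows 1-5 cols 5-6 z=5 -> covers; best now C (z=5)
  D: rows 4-5 cols 5-6 z=4 -> covers; best now D (z=4)
Winner: D at z=4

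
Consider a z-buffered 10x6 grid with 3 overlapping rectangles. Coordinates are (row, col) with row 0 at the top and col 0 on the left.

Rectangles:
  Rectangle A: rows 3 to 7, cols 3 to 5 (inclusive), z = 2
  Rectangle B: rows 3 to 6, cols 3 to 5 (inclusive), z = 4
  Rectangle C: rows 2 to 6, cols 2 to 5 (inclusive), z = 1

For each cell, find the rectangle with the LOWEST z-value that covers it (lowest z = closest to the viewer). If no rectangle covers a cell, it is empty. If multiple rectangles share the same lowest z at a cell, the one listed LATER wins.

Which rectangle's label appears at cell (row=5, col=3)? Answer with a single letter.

Check cell (5,3):
  A: rows 3-7 cols 3-5 z=2 -> covers; best now A (z=2)
  B: rows 3-6 cols 3-5 z=4 -> covers; best now A (z=2)
  C: rows 2-6 cols 2-5 z=1 -> covers; best now C (z=1)
Winner: C at z=1

Answer: C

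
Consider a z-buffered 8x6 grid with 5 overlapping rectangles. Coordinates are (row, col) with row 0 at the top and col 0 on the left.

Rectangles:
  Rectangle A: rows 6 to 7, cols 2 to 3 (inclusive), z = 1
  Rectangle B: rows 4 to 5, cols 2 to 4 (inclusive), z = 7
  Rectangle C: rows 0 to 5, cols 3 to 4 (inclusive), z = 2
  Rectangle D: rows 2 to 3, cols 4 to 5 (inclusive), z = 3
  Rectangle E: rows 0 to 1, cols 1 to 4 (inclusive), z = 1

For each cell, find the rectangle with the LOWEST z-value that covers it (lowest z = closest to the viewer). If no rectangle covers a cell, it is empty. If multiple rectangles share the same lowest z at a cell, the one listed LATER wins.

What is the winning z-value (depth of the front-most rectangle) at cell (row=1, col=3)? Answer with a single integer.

Check cell (1,3):
  A: rows 6-7 cols 2-3 -> outside (row miss)
  B: rows 4-5 cols 2-4 -> outside (row miss)
  C: rows 0-5 cols 3-4 z=2 -> covers; best now C (z=2)
  D: rows 2-3 cols 4-5 -> outside (row miss)
  E: rows 0-1 cols 1-4 z=1 -> covers; best now E (z=1)
Winner: E at z=1

Answer: 1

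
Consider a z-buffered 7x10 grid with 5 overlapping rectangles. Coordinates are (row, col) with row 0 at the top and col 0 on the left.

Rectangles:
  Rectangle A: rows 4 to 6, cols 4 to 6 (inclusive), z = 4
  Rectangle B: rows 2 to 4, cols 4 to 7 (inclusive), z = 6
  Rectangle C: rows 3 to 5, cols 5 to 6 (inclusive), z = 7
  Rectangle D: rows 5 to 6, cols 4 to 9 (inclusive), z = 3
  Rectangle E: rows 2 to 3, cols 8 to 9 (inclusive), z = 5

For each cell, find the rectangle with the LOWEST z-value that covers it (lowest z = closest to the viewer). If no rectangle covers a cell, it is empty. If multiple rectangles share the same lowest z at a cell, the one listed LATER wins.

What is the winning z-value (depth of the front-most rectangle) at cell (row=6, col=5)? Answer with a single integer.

Check cell (6,5):
  A: rows 4-6 cols 4-6 z=4 -> covers; best now A (z=4)
  B: rows 2-4 cols 4-7 -> outside (row miss)
  C: rows 3-5 cols 5-6 -> outside (row miss)
  D: rows 5-6 cols 4-9 z=3 -> covers; best now D (z=3)
  E: rows 2-3 cols 8-9 -> outside (row miss)
Winner: D at z=3

Answer: 3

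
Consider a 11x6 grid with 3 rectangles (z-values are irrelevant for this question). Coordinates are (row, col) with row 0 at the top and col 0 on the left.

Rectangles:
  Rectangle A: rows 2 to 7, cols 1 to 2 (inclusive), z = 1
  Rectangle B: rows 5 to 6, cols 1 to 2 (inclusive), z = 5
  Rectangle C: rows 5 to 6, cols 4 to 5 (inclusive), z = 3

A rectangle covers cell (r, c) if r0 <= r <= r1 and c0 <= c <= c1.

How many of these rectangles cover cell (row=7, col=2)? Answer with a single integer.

Answer: 1

Derivation:
Check cell (7,2):
  A: rows 2-7 cols 1-2 -> covers
  B: rows 5-6 cols 1-2 -> outside (row miss)
  C: rows 5-6 cols 4-5 -> outside (row miss)
Count covering = 1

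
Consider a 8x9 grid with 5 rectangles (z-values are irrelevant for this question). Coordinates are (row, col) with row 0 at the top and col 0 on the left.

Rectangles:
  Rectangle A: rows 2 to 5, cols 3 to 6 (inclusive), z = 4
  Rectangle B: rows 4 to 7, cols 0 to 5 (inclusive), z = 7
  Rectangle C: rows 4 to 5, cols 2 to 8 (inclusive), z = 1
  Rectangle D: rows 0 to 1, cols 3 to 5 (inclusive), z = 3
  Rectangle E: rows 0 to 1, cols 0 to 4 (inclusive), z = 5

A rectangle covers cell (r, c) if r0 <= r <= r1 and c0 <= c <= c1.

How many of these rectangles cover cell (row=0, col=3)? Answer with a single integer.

Answer: 2

Derivation:
Check cell (0,3):
  A: rows 2-5 cols 3-6 -> outside (row miss)
  B: rows 4-7 cols 0-5 -> outside (row miss)
  C: rows 4-5 cols 2-8 -> outside (row miss)
  D: rows 0-1 cols 3-5 -> covers
  E: rows 0-1 cols 0-4 -> covers
Count covering = 2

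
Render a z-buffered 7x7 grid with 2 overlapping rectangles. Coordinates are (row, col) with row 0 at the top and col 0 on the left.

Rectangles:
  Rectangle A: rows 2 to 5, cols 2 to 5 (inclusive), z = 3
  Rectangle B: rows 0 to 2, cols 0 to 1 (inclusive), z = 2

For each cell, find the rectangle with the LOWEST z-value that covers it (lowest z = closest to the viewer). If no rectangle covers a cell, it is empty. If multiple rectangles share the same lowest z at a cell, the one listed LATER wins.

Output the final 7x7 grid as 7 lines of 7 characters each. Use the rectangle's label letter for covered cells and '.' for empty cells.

BB.....
BB.....
BBAAAA.
..AAAA.
..AAAA.
..AAAA.
.......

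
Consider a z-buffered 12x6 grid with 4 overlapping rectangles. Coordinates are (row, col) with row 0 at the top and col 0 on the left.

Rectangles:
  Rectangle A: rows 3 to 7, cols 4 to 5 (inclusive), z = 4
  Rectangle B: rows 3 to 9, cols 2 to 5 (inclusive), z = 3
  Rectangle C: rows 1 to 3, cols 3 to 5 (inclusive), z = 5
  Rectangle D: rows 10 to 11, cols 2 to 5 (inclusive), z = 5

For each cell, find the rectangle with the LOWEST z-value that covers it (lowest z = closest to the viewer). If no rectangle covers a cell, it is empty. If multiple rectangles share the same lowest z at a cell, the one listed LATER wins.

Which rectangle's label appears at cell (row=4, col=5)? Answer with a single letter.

Answer: B

Derivation:
Check cell (4,5):
  A: rows 3-7 cols 4-5 z=4 -> covers; best now A (z=4)
  B: rows 3-9 cols 2-5 z=3 -> covers; best now B (z=3)
  C: rows 1-3 cols 3-5 -> outside (row miss)
  D: rows 10-11 cols 2-5 -> outside (row miss)
Winner: B at z=3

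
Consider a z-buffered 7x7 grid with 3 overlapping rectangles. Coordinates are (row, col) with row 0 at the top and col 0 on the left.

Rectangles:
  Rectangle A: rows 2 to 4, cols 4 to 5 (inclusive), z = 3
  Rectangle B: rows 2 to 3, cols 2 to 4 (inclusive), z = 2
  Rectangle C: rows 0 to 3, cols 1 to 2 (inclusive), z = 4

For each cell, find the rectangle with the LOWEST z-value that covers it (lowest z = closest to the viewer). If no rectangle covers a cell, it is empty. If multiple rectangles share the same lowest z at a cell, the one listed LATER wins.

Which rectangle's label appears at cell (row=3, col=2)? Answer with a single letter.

Check cell (3,2):
  A: rows 2-4 cols 4-5 -> outside (col miss)
  B: rows 2-3 cols 2-4 z=2 -> covers; best now B (z=2)
  C: rows 0-3 cols 1-2 z=4 -> covers; best now B (z=2)
Winner: B at z=2

Answer: B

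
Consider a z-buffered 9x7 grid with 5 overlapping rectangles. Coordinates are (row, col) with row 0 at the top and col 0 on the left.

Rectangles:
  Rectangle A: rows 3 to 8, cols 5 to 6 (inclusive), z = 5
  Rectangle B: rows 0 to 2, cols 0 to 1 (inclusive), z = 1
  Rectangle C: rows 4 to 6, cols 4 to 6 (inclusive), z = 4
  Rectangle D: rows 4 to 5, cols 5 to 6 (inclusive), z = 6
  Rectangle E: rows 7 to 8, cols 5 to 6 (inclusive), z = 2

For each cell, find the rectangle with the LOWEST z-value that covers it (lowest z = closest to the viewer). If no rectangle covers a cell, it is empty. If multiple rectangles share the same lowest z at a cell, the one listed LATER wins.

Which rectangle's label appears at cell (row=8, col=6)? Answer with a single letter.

Answer: E

Derivation:
Check cell (8,6):
  A: rows 3-8 cols 5-6 z=5 -> covers; best now A (z=5)
  B: rows 0-2 cols 0-1 -> outside (row miss)
  C: rows 4-6 cols 4-6 -> outside (row miss)
  D: rows 4-5 cols 5-6 -> outside (row miss)
  E: rows 7-8 cols 5-6 z=2 -> covers; best now E (z=2)
Winner: E at z=2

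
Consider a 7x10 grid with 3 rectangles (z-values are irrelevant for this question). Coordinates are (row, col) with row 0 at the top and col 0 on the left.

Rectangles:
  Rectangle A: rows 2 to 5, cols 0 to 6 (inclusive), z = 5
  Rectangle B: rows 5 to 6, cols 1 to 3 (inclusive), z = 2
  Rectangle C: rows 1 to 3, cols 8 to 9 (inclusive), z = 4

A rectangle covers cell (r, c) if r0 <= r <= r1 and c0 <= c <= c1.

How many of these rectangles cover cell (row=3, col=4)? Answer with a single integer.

Answer: 1

Derivation:
Check cell (3,4):
  A: rows 2-5 cols 0-6 -> covers
  B: rows 5-6 cols 1-3 -> outside (row miss)
  C: rows 1-3 cols 8-9 -> outside (col miss)
Count covering = 1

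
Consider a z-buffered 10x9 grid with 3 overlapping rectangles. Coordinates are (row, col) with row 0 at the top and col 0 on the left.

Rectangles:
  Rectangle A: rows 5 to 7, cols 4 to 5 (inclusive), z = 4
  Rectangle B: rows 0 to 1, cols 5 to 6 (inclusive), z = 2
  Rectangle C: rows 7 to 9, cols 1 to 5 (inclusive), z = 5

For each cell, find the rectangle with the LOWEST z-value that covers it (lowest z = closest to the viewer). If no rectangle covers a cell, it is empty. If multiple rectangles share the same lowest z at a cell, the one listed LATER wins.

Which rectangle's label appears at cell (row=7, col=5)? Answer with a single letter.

Check cell (7,5):
  A: rows 5-7 cols 4-5 z=4 -> covers; best now A (z=4)
  B: rows 0-1 cols 5-6 -> outside (row miss)
  C: rows 7-9 cols 1-5 z=5 -> covers; best now A (z=4)
Winner: A at z=4

Answer: A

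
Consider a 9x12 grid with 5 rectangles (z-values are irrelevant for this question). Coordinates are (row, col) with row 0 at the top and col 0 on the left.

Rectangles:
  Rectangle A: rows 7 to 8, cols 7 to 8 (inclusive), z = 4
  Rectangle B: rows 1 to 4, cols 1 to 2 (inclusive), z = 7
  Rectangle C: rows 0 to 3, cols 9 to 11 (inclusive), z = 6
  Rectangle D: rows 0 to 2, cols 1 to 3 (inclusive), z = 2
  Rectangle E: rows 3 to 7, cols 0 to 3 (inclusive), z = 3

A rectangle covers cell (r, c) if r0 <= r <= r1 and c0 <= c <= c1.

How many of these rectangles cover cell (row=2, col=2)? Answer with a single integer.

Check cell (2,2):
  A: rows 7-8 cols 7-8 -> outside (row miss)
  B: rows 1-4 cols 1-2 -> covers
  C: rows 0-3 cols 9-11 -> outside (col miss)
  D: rows 0-2 cols 1-3 -> covers
  E: rows 3-7 cols 0-3 -> outside (row miss)
Count covering = 2

Answer: 2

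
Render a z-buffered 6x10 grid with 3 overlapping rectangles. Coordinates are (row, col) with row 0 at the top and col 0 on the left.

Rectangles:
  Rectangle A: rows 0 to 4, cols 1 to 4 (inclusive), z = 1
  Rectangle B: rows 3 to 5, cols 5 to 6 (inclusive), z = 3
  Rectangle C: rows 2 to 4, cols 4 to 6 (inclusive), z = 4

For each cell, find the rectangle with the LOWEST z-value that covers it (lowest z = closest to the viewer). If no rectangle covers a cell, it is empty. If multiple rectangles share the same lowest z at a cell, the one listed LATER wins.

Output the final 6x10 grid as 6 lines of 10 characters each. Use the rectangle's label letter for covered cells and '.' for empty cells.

.AAAA.....
.AAAA.....
.AAAACC...
.AAAABB...
.AAAABB...
.....BB...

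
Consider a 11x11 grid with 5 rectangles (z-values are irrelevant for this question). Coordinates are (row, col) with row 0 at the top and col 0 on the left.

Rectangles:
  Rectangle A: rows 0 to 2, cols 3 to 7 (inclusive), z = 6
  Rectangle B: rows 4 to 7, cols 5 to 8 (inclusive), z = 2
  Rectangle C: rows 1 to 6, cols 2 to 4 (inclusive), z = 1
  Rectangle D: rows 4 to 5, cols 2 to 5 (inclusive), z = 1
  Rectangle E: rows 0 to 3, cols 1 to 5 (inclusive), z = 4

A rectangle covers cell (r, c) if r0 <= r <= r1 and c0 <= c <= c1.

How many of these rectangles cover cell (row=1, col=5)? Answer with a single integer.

Check cell (1,5):
  A: rows 0-2 cols 3-7 -> covers
  B: rows 4-7 cols 5-8 -> outside (row miss)
  C: rows 1-6 cols 2-4 -> outside (col miss)
  D: rows 4-5 cols 2-5 -> outside (row miss)
  E: rows 0-3 cols 1-5 -> covers
Count covering = 2

Answer: 2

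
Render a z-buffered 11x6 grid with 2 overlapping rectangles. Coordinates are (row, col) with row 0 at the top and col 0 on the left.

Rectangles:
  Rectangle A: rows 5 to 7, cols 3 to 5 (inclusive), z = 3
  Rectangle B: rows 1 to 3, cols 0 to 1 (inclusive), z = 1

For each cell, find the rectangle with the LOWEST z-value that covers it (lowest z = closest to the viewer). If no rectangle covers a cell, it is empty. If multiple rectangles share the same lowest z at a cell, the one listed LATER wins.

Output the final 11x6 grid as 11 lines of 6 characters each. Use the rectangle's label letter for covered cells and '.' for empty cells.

......
BB....
BB....
BB....
......
...AAA
...AAA
...AAA
......
......
......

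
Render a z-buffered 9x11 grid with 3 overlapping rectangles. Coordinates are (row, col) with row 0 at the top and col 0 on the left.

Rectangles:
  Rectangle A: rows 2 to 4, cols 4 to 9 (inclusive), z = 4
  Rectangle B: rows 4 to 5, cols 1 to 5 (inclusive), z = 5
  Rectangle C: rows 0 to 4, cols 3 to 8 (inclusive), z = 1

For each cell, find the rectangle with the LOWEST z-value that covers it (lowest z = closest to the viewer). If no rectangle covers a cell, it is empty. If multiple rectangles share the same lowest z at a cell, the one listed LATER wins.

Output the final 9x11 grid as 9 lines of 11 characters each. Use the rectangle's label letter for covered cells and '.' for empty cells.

...CCCCCC..
...CCCCCC..
...CCCCCCA.
...CCCCCCA.
.BBCCCCCCA.
.BBBBB.....
...........
...........
...........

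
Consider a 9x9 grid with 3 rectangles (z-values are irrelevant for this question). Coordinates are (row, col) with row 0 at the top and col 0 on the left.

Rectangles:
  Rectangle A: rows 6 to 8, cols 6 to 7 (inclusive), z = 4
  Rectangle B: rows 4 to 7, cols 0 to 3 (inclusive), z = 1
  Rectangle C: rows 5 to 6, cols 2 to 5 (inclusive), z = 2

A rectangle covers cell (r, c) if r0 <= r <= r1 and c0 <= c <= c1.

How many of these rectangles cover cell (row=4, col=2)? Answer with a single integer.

Check cell (4,2):
  A: rows 6-8 cols 6-7 -> outside (row miss)
  B: rows 4-7 cols 0-3 -> covers
  C: rows 5-6 cols 2-5 -> outside (row miss)
Count covering = 1

Answer: 1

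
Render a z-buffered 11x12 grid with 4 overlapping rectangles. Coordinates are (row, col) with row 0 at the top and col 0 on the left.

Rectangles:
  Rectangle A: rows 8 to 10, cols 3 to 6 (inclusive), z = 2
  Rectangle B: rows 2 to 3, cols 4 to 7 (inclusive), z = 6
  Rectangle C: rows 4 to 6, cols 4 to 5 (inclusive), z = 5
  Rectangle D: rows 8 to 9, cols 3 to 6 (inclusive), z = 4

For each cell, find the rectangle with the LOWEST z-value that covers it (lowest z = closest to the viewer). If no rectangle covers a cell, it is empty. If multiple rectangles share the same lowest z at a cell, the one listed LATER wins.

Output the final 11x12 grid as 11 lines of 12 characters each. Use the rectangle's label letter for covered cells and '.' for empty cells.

............
............
....BBBB....
....BBBB....
....CC......
....CC......
....CC......
............
...AAAA.....
...AAAA.....
...AAAA.....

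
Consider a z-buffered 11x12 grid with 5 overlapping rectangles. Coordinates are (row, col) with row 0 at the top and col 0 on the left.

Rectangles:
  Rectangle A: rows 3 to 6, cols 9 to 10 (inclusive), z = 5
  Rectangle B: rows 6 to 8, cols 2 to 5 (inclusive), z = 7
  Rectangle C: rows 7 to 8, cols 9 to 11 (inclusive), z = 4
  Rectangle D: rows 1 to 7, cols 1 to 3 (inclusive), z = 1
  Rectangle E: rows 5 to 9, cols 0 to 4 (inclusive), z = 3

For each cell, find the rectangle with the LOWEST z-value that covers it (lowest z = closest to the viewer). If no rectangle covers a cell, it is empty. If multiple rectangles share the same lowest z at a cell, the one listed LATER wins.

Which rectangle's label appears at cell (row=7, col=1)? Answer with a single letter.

Answer: D

Derivation:
Check cell (7,1):
  A: rows 3-6 cols 9-10 -> outside (row miss)
  B: rows 6-8 cols 2-5 -> outside (col miss)
  C: rows 7-8 cols 9-11 -> outside (col miss)
  D: rows 1-7 cols 1-3 z=1 -> covers; best now D (z=1)
  E: rows 5-9 cols 0-4 z=3 -> covers; best now D (z=1)
Winner: D at z=1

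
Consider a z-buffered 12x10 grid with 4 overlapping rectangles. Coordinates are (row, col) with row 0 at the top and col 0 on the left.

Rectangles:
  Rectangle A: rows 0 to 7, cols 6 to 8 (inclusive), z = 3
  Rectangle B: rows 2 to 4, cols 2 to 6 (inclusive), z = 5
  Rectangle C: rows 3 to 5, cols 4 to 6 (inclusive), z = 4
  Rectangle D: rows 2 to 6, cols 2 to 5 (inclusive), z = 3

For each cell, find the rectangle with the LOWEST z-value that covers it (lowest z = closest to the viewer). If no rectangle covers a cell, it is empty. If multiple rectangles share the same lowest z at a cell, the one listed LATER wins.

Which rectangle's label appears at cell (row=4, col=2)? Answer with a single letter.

Check cell (4,2):
  A: rows 0-7 cols 6-8 -> outside (col miss)
  B: rows 2-4 cols 2-6 z=5 -> covers; best now B (z=5)
  C: rows 3-5 cols 4-6 -> outside (col miss)
  D: rows 2-6 cols 2-5 z=3 -> covers; best now D (z=3)
Winner: D at z=3

Answer: D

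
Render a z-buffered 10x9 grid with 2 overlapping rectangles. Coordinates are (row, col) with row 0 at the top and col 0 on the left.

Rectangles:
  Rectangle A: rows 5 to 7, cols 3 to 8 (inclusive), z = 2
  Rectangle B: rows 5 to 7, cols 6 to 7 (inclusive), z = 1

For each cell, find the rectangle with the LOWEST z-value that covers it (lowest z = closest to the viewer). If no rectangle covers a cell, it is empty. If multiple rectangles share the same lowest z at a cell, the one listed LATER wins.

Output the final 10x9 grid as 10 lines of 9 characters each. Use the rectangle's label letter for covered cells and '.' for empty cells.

.........
.........
.........
.........
.........
...AAABBA
...AAABBA
...AAABBA
.........
.........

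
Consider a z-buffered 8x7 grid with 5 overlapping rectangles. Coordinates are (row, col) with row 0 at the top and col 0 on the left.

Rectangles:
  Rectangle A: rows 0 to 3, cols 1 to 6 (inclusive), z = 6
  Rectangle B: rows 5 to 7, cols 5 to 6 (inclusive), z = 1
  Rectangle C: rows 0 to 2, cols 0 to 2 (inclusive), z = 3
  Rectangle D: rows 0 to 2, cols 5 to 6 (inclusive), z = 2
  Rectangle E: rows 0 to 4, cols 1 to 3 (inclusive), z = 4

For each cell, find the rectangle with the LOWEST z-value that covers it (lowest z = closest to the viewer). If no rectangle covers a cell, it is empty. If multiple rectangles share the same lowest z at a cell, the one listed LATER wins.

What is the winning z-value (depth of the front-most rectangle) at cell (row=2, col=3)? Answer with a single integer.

Check cell (2,3):
  A: rows 0-3 cols 1-6 z=6 -> covers; best now A (z=6)
  B: rows 5-7 cols 5-6 -> outside (row miss)
  C: rows 0-2 cols 0-2 -> outside (col miss)
  D: rows 0-2 cols 5-6 -> outside (col miss)
  E: rows 0-4 cols 1-3 z=4 -> covers; best now E (z=4)
Winner: E at z=4

Answer: 4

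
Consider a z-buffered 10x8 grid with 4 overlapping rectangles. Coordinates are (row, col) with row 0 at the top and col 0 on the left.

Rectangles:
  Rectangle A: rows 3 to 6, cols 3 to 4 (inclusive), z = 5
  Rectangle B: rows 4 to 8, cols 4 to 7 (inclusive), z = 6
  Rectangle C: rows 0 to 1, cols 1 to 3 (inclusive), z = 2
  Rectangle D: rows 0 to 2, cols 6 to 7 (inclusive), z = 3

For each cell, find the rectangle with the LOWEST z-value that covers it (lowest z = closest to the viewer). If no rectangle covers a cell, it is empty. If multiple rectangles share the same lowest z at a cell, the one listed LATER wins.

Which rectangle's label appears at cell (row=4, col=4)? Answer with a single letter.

Check cell (4,4):
  A: rows 3-6 cols 3-4 z=5 -> covers; best now A (z=5)
  B: rows 4-8 cols 4-7 z=6 -> covers; best now A (z=5)
  C: rows 0-1 cols 1-3 -> outside (row miss)
  D: rows 0-2 cols 6-7 -> outside (row miss)
Winner: A at z=5

Answer: A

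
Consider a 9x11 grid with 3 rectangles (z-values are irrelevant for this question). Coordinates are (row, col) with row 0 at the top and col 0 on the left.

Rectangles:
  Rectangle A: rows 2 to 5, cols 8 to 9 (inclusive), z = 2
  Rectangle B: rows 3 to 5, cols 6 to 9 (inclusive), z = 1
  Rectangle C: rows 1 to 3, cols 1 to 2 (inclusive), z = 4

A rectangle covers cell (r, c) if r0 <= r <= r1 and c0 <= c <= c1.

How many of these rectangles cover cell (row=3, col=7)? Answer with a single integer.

Check cell (3,7):
  A: rows 2-5 cols 8-9 -> outside (col miss)
  B: rows 3-5 cols 6-9 -> covers
  C: rows 1-3 cols 1-2 -> outside (col miss)
Count covering = 1

Answer: 1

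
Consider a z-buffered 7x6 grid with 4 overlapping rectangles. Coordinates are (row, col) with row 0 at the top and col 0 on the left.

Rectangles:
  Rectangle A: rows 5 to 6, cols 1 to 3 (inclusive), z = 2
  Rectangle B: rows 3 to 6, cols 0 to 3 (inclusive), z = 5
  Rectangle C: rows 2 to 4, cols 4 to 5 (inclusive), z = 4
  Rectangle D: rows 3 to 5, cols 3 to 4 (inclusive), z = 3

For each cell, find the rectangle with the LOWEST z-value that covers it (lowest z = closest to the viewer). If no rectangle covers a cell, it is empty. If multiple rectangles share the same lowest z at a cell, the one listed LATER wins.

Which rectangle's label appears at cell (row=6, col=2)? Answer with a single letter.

Check cell (6,2):
  A: rows 5-6 cols 1-3 z=2 -> covers; best now A (z=2)
  B: rows 3-6 cols 0-3 z=5 -> covers; best now A (z=2)
  C: rows 2-4 cols 4-5 -> outside (row miss)
  D: rows 3-5 cols 3-4 -> outside (row miss)
Winner: A at z=2

Answer: A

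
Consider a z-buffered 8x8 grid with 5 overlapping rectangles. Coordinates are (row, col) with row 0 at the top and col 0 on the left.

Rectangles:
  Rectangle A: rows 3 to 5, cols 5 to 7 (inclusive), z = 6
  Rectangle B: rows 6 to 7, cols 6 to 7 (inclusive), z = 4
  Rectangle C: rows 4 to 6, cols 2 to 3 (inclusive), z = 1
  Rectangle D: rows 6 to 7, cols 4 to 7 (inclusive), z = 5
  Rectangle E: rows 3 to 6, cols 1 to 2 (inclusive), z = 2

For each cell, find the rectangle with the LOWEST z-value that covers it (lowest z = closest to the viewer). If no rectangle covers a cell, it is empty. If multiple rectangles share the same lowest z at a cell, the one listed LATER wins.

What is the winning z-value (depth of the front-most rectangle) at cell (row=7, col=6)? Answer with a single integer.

Check cell (7,6):
  A: rows 3-5 cols 5-7 -> outside (row miss)
  B: rows 6-7 cols 6-7 z=4 -> covers; best now B (z=4)
  C: rows 4-6 cols 2-3 -> outside (row miss)
  D: rows 6-7 cols 4-7 z=5 -> covers; best now B (z=4)
  E: rows 3-6 cols 1-2 -> outside (row miss)
Winner: B at z=4

Answer: 4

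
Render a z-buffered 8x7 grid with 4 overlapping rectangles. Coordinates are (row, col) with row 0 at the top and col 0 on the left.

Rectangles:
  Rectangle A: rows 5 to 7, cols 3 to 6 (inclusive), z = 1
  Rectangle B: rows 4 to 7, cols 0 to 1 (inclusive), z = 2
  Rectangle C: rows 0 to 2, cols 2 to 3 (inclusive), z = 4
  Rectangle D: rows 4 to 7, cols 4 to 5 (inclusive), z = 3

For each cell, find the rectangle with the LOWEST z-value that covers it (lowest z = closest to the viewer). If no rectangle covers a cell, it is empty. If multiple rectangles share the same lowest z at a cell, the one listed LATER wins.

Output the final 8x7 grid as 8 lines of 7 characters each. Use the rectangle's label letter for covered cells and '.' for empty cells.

..CC...
..CC...
..CC...
.......
BB..DD.
BB.AAAA
BB.AAAA
BB.AAAA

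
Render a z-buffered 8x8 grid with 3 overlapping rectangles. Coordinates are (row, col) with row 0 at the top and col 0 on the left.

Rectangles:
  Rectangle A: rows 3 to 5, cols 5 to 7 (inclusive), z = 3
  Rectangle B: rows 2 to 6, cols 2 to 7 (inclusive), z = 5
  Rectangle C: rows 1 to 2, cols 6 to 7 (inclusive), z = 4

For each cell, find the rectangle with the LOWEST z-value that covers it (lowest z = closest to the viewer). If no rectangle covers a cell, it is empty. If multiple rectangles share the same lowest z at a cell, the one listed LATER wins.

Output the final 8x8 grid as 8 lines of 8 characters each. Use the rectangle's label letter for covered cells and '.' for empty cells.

........
......CC
..BBBBCC
..BBBAAA
..BBBAAA
..BBBAAA
..BBBBBB
........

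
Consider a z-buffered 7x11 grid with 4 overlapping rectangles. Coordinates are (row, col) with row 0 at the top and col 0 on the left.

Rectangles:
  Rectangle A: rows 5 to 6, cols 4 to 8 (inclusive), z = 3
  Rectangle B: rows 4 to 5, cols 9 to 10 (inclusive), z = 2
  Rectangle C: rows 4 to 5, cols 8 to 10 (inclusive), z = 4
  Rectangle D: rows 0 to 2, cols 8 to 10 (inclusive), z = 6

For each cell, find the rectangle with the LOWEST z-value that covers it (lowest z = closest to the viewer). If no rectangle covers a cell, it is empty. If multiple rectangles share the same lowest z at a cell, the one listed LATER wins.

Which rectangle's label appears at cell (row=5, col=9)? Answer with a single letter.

Check cell (5,9):
  A: rows 5-6 cols 4-8 -> outside (col miss)
  B: rows 4-5 cols 9-10 z=2 -> covers; best now B (z=2)
  C: rows 4-5 cols 8-10 z=4 -> covers; best now B (z=2)
  D: rows 0-2 cols 8-10 -> outside (row miss)
Winner: B at z=2

Answer: B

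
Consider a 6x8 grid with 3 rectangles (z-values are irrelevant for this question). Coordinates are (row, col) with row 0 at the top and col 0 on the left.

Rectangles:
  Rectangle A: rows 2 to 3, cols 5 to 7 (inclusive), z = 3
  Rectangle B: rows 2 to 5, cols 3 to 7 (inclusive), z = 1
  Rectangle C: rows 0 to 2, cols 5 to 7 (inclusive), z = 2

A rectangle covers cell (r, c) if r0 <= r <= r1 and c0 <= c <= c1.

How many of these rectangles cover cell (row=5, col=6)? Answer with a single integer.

Answer: 1

Derivation:
Check cell (5,6):
  A: rows 2-3 cols 5-7 -> outside (row miss)
  B: rows 2-5 cols 3-7 -> covers
  C: rows 0-2 cols 5-7 -> outside (row miss)
Count covering = 1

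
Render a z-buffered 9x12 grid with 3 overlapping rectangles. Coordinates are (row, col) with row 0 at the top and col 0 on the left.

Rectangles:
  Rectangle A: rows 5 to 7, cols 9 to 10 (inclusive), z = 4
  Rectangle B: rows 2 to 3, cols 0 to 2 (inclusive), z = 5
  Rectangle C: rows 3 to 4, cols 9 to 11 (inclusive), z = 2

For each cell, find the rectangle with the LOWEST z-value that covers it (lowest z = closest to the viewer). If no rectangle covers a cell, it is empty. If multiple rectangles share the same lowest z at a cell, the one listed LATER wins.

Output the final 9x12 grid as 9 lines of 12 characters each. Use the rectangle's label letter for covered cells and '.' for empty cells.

............
............
BBB.........
BBB......CCC
.........CCC
.........AA.
.........AA.
.........AA.
............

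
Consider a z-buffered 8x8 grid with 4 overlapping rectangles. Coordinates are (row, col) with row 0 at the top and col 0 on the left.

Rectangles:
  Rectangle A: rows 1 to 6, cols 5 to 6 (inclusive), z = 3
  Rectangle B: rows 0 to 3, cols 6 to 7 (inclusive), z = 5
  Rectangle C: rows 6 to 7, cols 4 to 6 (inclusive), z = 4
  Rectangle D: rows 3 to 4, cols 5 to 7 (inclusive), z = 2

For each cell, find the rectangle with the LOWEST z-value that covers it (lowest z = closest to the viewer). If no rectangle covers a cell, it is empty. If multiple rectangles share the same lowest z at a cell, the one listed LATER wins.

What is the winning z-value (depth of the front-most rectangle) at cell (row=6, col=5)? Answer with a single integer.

Answer: 3

Derivation:
Check cell (6,5):
  A: rows 1-6 cols 5-6 z=3 -> covers; best now A (z=3)
  B: rows 0-3 cols 6-7 -> outside (row miss)
  C: rows 6-7 cols 4-6 z=4 -> covers; best now A (z=3)
  D: rows 3-4 cols 5-7 -> outside (row miss)
Winner: A at z=3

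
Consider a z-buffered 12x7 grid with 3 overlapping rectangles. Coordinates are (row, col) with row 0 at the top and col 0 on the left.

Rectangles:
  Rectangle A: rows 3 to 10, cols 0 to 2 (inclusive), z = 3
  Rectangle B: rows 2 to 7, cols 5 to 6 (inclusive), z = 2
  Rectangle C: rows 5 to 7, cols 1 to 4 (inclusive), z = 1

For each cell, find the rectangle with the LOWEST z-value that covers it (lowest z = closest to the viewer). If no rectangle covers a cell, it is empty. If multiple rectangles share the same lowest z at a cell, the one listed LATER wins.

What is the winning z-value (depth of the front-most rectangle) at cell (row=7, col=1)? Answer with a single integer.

Check cell (7,1):
  A: rows 3-10 cols 0-2 z=3 -> covers; best now A (z=3)
  B: rows 2-7 cols 5-6 -> outside (col miss)
  C: rows 5-7 cols 1-4 z=1 -> covers; best now C (z=1)
Winner: C at z=1

Answer: 1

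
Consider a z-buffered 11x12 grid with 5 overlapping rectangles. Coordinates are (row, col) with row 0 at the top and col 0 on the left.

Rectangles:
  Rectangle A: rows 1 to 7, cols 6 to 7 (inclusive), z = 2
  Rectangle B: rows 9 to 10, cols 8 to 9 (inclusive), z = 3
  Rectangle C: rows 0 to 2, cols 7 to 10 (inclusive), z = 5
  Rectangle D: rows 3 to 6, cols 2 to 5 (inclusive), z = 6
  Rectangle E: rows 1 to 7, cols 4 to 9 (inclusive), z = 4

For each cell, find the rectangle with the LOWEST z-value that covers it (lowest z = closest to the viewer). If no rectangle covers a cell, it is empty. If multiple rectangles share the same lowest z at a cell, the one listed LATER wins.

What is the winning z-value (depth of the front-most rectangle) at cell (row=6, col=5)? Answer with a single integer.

Answer: 4

Derivation:
Check cell (6,5):
  A: rows 1-7 cols 6-7 -> outside (col miss)
  B: rows 9-10 cols 8-9 -> outside (row miss)
  C: rows 0-2 cols 7-10 -> outside (row miss)
  D: rows 3-6 cols 2-5 z=6 -> covers; best now D (z=6)
  E: rows 1-7 cols 4-9 z=4 -> covers; best now E (z=4)
Winner: E at z=4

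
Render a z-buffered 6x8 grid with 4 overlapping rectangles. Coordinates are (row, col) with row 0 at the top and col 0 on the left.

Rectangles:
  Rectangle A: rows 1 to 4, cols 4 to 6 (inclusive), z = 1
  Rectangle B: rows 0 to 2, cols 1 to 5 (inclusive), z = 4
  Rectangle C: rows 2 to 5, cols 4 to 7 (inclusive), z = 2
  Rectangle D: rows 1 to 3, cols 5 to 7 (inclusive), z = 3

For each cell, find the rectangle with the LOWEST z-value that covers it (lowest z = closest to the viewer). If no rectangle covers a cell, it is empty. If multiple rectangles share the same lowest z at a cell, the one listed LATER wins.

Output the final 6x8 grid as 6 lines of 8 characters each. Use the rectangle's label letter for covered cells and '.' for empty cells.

.BBBBB..
.BBBAAAD
.BBBAAAC
....AAAC
....AAAC
....CCCC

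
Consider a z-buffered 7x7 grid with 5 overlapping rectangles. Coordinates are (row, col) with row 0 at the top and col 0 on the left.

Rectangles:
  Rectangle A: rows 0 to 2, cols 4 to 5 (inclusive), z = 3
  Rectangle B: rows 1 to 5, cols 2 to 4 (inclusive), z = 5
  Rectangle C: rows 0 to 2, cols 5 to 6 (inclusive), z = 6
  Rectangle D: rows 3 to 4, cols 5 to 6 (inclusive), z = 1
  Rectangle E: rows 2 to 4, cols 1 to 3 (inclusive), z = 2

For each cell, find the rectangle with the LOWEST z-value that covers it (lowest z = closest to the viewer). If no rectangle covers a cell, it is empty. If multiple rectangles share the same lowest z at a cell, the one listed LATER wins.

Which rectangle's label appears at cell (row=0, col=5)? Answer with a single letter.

Answer: A

Derivation:
Check cell (0,5):
  A: rows 0-2 cols 4-5 z=3 -> covers; best now A (z=3)
  B: rows 1-5 cols 2-4 -> outside (row miss)
  C: rows 0-2 cols 5-6 z=6 -> covers; best now A (z=3)
  D: rows 3-4 cols 5-6 -> outside (row miss)
  E: rows 2-4 cols 1-3 -> outside (row miss)
Winner: A at z=3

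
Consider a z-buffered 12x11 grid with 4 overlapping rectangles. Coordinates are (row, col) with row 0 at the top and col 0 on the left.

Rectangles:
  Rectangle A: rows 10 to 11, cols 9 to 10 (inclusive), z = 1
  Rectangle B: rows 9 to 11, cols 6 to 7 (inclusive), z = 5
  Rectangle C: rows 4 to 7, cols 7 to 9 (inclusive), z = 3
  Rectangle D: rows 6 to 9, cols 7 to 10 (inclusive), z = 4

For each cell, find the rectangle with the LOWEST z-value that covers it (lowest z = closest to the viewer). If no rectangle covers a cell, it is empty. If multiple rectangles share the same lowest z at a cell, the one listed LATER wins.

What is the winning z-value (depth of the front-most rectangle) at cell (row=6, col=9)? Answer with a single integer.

Answer: 3

Derivation:
Check cell (6,9):
  A: rows 10-11 cols 9-10 -> outside (row miss)
  B: rows 9-11 cols 6-7 -> outside (row miss)
  C: rows 4-7 cols 7-9 z=3 -> covers; best now C (z=3)
  D: rows 6-9 cols 7-10 z=4 -> covers; best now C (z=3)
Winner: C at z=3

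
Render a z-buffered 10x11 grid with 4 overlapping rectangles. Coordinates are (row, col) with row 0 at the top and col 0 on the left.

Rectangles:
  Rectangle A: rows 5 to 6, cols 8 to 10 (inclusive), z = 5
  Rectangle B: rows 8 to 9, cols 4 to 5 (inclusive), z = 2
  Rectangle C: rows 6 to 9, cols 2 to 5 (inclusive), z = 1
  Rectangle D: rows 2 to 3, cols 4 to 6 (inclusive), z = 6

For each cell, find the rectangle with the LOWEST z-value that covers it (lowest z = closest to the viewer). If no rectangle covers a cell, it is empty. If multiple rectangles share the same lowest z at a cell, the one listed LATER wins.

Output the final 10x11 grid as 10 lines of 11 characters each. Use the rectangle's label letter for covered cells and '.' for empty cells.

...........
...........
....DDD....
....DDD....
...........
........AAA
..CCCC..AAA
..CCCC.....
..CCCC.....
..CCCC.....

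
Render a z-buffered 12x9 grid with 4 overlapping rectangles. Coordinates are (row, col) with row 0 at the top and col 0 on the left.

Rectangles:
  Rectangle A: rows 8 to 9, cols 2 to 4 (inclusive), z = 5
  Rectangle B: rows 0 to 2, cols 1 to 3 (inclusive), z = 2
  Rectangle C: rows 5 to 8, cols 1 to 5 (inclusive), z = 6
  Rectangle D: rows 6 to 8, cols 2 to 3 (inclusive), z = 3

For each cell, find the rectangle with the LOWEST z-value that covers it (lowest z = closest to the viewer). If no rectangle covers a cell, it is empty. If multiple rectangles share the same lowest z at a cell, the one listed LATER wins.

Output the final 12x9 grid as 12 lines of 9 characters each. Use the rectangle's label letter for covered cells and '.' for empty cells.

.BBB.....
.BBB.....
.BBB.....
.........
.........
.CCCCC...
.CDDCC...
.CDDCC...
.CDDAC...
..AAA....
.........
.........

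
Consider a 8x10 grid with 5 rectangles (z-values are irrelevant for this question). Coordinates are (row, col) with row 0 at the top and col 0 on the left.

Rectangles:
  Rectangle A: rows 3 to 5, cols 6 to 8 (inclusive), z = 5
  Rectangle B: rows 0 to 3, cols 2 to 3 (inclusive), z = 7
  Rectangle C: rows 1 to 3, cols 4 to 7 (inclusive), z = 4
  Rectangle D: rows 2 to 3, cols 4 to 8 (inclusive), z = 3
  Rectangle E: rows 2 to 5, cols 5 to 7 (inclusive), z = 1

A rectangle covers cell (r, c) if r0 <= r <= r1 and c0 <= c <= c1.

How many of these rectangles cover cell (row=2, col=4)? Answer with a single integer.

Check cell (2,4):
  A: rows 3-5 cols 6-8 -> outside (row miss)
  B: rows 0-3 cols 2-3 -> outside (col miss)
  C: rows 1-3 cols 4-7 -> covers
  D: rows 2-3 cols 4-8 -> covers
  E: rows 2-5 cols 5-7 -> outside (col miss)
Count covering = 2

Answer: 2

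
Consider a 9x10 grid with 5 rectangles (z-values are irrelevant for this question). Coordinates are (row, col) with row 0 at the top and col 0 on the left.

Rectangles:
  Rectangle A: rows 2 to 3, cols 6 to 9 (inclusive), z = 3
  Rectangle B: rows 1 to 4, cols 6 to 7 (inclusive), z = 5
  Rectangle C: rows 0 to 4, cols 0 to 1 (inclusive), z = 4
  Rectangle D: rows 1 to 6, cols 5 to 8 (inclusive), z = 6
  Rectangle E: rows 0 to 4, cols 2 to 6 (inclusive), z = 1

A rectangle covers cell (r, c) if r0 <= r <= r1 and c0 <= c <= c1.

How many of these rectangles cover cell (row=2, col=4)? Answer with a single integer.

Check cell (2,4):
  A: rows 2-3 cols 6-9 -> outside (col miss)
  B: rows 1-4 cols 6-7 -> outside (col miss)
  C: rows 0-4 cols 0-1 -> outside (col miss)
  D: rows 1-6 cols 5-8 -> outside (col miss)
  E: rows 0-4 cols 2-6 -> covers
Count covering = 1

Answer: 1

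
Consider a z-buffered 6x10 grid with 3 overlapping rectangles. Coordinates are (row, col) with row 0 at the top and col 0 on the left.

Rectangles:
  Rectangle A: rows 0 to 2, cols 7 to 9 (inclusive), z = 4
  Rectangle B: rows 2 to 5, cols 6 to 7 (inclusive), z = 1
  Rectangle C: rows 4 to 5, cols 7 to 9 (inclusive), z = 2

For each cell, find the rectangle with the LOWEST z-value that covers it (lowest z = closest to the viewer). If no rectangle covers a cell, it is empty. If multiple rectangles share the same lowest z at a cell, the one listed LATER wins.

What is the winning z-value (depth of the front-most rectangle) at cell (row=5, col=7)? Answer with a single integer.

Check cell (5,7):
  A: rows 0-2 cols 7-9 -> outside (row miss)
  B: rows 2-5 cols 6-7 z=1 -> covers; best now B (z=1)
  C: rows 4-5 cols 7-9 z=2 -> covers; best now B (z=1)
Winner: B at z=1

Answer: 1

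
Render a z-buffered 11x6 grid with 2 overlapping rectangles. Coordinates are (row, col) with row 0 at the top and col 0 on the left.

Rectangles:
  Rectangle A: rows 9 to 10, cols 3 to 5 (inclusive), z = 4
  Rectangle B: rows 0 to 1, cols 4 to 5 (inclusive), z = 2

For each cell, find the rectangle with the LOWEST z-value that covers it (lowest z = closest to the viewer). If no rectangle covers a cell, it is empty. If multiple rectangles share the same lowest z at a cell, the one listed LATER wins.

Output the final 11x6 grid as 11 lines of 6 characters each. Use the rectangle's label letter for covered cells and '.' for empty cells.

....BB
....BB
......
......
......
......
......
......
......
...AAA
...AAA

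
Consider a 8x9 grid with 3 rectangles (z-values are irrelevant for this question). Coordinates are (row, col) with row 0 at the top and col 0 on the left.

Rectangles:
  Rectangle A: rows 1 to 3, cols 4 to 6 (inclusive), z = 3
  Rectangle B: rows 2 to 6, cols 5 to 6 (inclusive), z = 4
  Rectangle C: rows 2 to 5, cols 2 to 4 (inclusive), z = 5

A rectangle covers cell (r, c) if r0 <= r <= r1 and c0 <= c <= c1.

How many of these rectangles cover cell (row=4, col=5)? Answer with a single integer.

Answer: 1

Derivation:
Check cell (4,5):
  A: rows 1-3 cols 4-6 -> outside (row miss)
  B: rows 2-6 cols 5-6 -> covers
  C: rows 2-5 cols 2-4 -> outside (col miss)
Count covering = 1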